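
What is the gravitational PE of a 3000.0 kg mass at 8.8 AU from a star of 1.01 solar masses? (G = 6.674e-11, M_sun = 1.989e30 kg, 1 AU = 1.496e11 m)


M = 1.01 * 1.989e30 kg = 2.00889e+30 kg; r = 8.8 AU * 1.496e11 m/AU = 1.31648e+12 m. U = -GM*m/r = -(6.674e-11 * 2.00889e+30 * 3000.0) / 1.31648e+12 = -3.055e+11

-3.055e+11 J


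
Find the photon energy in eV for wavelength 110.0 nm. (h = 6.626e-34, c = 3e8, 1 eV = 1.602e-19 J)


E = hc/lambda = 6.626e-34 * 3e8 / 1.100e-07 = 1.807e-18 J = 11.2802 eV

11.2802 eV


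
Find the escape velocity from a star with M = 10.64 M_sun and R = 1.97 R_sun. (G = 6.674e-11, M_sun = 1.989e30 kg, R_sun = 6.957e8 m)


M = 10.64 * 1.989e30 kg = 2.116296e+31 kg; R = 1.97 * 6.957e8 m = 1.370529e+09 m. v_esc = sqrt(2GM/R) = sqrt(2 * 6.674e-11 * 2.116296e+31 / 1.370529e+09) = 1.436e+06

1.436e+06 m/s


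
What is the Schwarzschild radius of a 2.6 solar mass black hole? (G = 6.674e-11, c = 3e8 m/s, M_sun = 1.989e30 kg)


M = 2.6 * 1.989e30 kg = 5.1714e+30 kg. rs = 2GM/c^2 = 2 * 6.674e-11 * 5.1714e+30 / (3e8)^2 = 7669.7608

7669.7608 m


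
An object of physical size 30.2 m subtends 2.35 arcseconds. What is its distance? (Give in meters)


D = size / theta_rad, theta_rad = 2.35 * pi/(180*3600) = 1.139e-05, D = 2.651e+06

2.651e+06 m


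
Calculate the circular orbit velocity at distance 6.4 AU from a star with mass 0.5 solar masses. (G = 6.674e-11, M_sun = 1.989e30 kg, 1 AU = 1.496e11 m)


v = sqrt(GM/r) = sqrt(6.674e-11 * 9.945e+29 / 9.574e+11) = 8326.0634

8326.0634 m/s


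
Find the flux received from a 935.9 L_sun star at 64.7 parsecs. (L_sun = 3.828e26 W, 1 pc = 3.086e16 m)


F = L / (4*pi*d^2) = 3.583e+29 / (4*pi*(1.997e+18)^2) = 7.151e-09

7.151e-09 W/m^2


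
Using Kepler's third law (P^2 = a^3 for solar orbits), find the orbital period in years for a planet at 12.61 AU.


P = a^(3/2) = 12.61^1.5 = 44.7788

44.7788 years


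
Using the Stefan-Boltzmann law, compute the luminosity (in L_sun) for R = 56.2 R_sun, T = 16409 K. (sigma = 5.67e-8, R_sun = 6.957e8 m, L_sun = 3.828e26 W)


R = 56.2 * 6.957e8 m = 3.909834e+10 m. L = 4*pi*R^2*sigma*T^4 = 4*pi*(3.909834e+10)^2 * 5.67e-8 * 16409^4 = 7.896561477e+31 W. L/L_sun = 7.896561477e+31 / 3.828e26 = 206284.2601

206284.2601 L_sun


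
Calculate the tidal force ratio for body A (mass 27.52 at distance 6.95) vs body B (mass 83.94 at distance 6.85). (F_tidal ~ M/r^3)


Ratio = (M1/r1^3) / (M2/r2^3) = (27.52/6.95^3) / (83.94/6.85^3) = 0.3139

0.3139


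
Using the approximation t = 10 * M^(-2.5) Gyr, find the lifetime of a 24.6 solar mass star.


t = 10 * M^(-2.5) = 10 * 24.6^(-2.5) = 0.0033

0.0033 Gyr


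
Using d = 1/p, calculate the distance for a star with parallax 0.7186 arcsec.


d = 1/p = 1/0.7186 = 1.3916

1.3916 pc


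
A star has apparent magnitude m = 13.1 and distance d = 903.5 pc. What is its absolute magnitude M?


M = m - 5*log10(d) + 5 = 13.1 - 5*log10(903.5) + 5 = 3.3204

3.3204


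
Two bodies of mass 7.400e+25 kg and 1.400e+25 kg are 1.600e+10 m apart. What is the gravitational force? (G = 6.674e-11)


F = G*m1*m2/r^2 = 6.674e-11 * 7.400e+25 * 1.400e+25 / (1.600e+10)^2 = 6.674e-11 * 1.036e+51 / 2.560e+20 = 2.701e+20

2.701e+20 N


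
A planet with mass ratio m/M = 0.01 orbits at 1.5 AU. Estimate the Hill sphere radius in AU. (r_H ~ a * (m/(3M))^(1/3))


r_H = a * (m/3M)^(1/3) = 1.5 * (0.01/3)^(1/3) = 0.2241

0.2241 AU


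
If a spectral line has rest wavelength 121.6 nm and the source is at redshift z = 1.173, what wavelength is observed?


lam_obs = lam_emit * (1 + z) = 121.6 * (1 + 1.173) = 264.2368

264.2368 nm


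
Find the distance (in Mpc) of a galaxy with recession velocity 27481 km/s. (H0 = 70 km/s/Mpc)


d = v / H0 = 27481 / 70 = 392.5857

392.5857 Mpc


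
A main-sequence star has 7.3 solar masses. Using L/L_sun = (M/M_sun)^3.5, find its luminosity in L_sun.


L/L_sun = (M/M_sun)^3.5 = 7.3^3.5 = 1051.0661

1051.0661 L_sun


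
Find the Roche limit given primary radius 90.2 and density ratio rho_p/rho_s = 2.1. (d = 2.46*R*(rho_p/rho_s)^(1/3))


d_Roche = 2.46 * 90.2 * 2.1^(1/3) = 284.1503

284.1503


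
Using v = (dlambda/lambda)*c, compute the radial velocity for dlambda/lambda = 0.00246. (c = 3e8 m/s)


v = (dlambda/lambda) * c = 0.00246 * 3e8 = 738000.0

738000.0 m/s


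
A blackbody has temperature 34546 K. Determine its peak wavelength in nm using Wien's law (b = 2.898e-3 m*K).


lam_max = b / T = 2.898e-3 / 34546 = 8.389e-08 m = 83.8881 nm

83.8881 nm


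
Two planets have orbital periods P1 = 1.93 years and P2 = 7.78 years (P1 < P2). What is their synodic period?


1/P_syn = |1/P1 - 1/P2| = |1/1.93 - 1/7.78| => P_syn = 2.5667

2.5667 years


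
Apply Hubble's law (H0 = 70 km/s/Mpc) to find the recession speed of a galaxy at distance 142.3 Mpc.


v = H0 * d = 70 * 142.3 = 9961.0

9961.0 km/s


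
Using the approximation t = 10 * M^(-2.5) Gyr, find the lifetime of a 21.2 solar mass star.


t = 10 * M^(-2.5) = 10 * 21.2^(-2.5) = 0.0048

0.0048 Gyr


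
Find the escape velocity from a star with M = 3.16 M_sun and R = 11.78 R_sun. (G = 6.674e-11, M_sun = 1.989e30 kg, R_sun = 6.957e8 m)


M = 3.16 * 1.989e30 kg = 6.28524e+30 kg; R = 11.78 * 6.957e8 m = 8.195346e+09 m. v_esc = sqrt(2GM/R) = sqrt(2 * 6.674e-11 * 6.28524e+30 / 8.195346e+09) = 319952.4094

319952.4094 m/s


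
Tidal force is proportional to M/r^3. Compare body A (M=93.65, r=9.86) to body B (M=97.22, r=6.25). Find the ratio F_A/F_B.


Ratio = (M1/r1^3) / (M2/r2^3) = (93.65/9.86^3) / (97.22/6.25^3) = 0.2453

0.2453


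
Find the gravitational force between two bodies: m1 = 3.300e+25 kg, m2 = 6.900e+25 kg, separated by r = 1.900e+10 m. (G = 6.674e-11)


F = G*m1*m2/r^2 = 6.674e-11 * 3.300e+25 * 6.900e+25 / (1.900e+10)^2 = 6.674e-11 * 2.277e+51 / 3.610e+20 = 4.210e+20

4.210e+20 N


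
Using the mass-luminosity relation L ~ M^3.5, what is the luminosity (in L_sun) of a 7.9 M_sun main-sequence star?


L/L_sun = (M/M_sun)^3.5 = 7.9^3.5 = 1385.7817

1385.7817 L_sun


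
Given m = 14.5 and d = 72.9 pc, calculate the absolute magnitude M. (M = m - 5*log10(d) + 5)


M = m - 5*log10(d) + 5 = 14.5 - 5*log10(72.9) + 5 = 10.1864

10.1864


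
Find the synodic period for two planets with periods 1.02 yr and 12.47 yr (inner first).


1/P_syn = |1/P1 - 1/P2| = |1/1.02 - 1/12.47| => P_syn = 1.1109

1.1109 years


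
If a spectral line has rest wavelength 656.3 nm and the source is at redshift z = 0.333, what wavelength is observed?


lam_obs = lam_emit * (1 + z) = 656.3 * (1 + 0.333) = 874.8479

874.8479 nm


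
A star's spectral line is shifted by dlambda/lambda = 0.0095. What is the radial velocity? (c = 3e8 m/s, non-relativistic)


v = (dlambda/lambda) * c = 0.0095 * 3e8 = 2.850e+06

2.850e+06 m/s


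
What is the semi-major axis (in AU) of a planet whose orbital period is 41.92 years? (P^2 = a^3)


a = P^(2/3) = 41.92^(2/3) = 12.0674

12.0674 AU


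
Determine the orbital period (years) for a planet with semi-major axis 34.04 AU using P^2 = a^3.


P = a^(3/2) = 34.04^1.5 = 198.6023

198.6023 years


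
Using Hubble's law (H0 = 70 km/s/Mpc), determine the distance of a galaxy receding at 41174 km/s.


d = v / H0 = 41174 / 70 = 588.2

588.2 Mpc


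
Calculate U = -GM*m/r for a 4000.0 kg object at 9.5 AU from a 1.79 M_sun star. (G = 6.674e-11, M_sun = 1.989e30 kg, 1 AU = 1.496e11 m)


M = 1.79 * 1.989e30 kg = 3.56031e+30 kg; r = 9.5 AU * 1.496e11 m/AU = 1.4212e+12 m. U = -GM*m/r = -(6.674e-11 * 3.56031e+30 * 4000.0) / 1.4212e+12 = -6.688e+11

-6.688e+11 J


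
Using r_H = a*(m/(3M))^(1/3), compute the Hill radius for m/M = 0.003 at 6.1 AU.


r_H = a * (m/3M)^(1/3) = 6.1 * (0.003/3)^(1/3) = 0.61

0.61 AU


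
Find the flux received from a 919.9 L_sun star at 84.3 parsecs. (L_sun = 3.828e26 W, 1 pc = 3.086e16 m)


F = L / (4*pi*d^2) = 3.521e+29 / (4*pi*(2.601e+18)^2) = 4.141e-09

4.141e-09 W/m^2


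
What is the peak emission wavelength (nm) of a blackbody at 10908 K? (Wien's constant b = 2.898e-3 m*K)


lam_max = b / T = 2.898e-3 / 10908 = 2.657e-07 m = 265.6766 nm

265.6766 nm


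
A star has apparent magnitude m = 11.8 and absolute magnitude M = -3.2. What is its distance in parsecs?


d = 10^((m - M + 5)/5) = 10^((11.8 - -3.2 + 5)/5) = 10000.0

10000.0 pc


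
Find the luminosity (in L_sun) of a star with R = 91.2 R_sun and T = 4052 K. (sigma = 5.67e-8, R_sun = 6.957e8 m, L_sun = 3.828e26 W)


R = 91.2 * 6.957e8 m = 6.344784e+10 m. L = 4*pi*R^2*sigma*T^4 = 4*pi*(6.344784e+10)^2 * 5.67e-8 * 4052^4 = 7.732222685e+29 W. L/L_sun = 7.732222685e+29 / 3.828e26 = 2019.9119

2019.9119 L_sun


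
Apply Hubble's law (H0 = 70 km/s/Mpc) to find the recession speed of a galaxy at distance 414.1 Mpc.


v = H0 * d = 70 * 414.1 = 28987.0

28987.0 km/s


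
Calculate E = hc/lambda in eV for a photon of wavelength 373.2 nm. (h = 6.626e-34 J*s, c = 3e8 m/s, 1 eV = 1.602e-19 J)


E = hc/lambda = 6.626e-34 * 3e8 / 3.732e-07 = 5.326e-19 J = 3.3248 eV

3.3248 eV


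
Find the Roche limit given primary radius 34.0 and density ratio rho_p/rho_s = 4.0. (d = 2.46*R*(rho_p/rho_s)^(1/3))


d_Roche = 2.46 * 34.0 * 4.0^(1/3) = 132.7702

132.7702


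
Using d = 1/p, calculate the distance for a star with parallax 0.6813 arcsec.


d = 1/p = 1/0.6813 = 1.4678

1.4678 pc


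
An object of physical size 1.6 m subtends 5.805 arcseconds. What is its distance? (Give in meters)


D = size / theta_rad, theta_rad = 5.805 * pi/(180*3600) = 2.814e-05, D = 56851.6262

56851.6262 m


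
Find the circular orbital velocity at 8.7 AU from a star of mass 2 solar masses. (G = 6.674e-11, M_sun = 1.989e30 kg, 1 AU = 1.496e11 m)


v = sqrt(GM/r) = sqrt(6.674e-11 * 3.978e+30 / 1.302e+12) = 14282.363

14282.363 m/s


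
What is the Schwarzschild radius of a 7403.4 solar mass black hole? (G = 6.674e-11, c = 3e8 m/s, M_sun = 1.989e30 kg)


M = 7403.4 * 1.989e30 kg = 1.47253626e+34 kg. rs = 2GM/c^2 = 2 * 6.674e-11 * 1.47253626e+34 / (3e8)^2 = 2.184e+07

2.184e+07 m


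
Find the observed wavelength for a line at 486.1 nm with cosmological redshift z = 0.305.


lam_obs = lam_emit * (1 + z) = 486.1 * (1 + 0.305) = 634.3605

634.3605 nm


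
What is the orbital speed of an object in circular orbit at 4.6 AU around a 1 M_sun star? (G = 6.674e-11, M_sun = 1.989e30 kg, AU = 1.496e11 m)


v = sqrt(GM/r) = sqrt(6.674e-11 * 1.989e+30 / 6.882e+11) = 13888.8338

13888.8338 m/s


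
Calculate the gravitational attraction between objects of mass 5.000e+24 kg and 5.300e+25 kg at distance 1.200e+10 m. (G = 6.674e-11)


F = G*m1*m2/r^2 = 6.674e-11 * 5.000e+24 * 5.300e+25 / (1.200e+10)^2 = 6.674e-11 * 2.650e+50 / 1.440e+20 = 1.228e+20

1.228e+20 N


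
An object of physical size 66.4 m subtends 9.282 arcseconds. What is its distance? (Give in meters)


D = size / theta_rad, theta_rad = 9.282 * pi/(180*3600) = 4.500e-05, D = 1.476e+06

1.476e+06 m


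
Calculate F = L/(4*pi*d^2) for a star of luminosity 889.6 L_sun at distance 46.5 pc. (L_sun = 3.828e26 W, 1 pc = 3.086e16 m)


F = L / (4*pi*d^2) = 3.405e+29 / (4*pi*(1.435e+18)^2) = 1.316e-08

1.316e-08 W/m^2


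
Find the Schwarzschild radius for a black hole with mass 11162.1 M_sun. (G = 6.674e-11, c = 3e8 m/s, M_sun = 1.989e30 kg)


M = 11162.1 * 1.989e30 kg = 2.22014169e+34 kg. rs = 2GM/c^2 = 2 * 6.674e-11 * 2.22014169e+34 / (3e8)^2 = 3.293e+07

3.293e+07 m


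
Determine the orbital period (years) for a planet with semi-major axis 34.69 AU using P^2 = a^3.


P = a^(3/2) = 34.69^1.5 = 204.3179

204.3179 years


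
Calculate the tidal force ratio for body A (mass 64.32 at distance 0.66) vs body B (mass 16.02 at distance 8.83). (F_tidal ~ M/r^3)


Ratio = (M1/r1^3) / (M2/r2^3) = (64.32/0.66^3) / (16.02/8.83^3) = 9614.6577

9614.6577


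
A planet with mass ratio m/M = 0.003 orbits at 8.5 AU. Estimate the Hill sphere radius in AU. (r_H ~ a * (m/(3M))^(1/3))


r_H = a * (m/3M)^(1/3) = 8.5 * (0.003/3)^(1/3) = 0.85

0.85 AU


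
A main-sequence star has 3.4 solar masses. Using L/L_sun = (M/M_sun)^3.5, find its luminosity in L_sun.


L/L_sun = (M/M_sun)^3.5 = 3.4^3.5 = 72.473

72.473 L_sun


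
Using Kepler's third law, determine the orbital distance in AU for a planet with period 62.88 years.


a = P^(2/3) = 62.88^(2/3) = 15.8128

15.8128 AU


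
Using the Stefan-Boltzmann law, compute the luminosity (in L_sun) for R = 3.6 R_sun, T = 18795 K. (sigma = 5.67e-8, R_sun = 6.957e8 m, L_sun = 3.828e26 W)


R = 3.6 * 6.957e8 m = 2.50452e+09 m. L = 4*pi*R^2*sigma*T^4 = 4*pi*(2.50452e+09)^2 * 5.67e-8 * 18795^4 = 5.57713621e+29 W. L/L_sun = 5.57713621e+29 / 3.828e26 = 1456.9321

1456.9321 L_sun


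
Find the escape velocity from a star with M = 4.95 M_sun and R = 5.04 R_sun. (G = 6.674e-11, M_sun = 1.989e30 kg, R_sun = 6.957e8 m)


M = 4.95 * 1.989e30 kg = 9.84555e+30 kg; R = 5.04 * 6.957e8 m = 3.506328e+09 m. v_esc = sqrt(2GM/R) = sqrt(2 * 6.674e-11 * 9.84555e+30 / 3.506328e+09) = 612211.9748

612211.9748 m/s


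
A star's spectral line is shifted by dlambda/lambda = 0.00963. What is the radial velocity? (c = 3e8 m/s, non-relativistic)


v = (dlambda/lambda) * c = 0.00963 * 3e8 = 2.889e+06

2.889e+06 m/s


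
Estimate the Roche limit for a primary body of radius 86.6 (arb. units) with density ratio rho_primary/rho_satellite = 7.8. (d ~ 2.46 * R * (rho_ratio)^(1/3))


d_Roche = 2.46 * 86.6 * 7.8^(1/3) = 422.4914

422.4914


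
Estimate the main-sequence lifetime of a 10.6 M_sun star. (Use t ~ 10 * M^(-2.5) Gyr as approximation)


t = 10 * M^(-2.5) = 10 * 10.6^(-2.5) = 0.0273

0.0273 Gyr


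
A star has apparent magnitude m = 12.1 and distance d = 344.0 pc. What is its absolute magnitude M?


M = m - 5*log10(d) + 5 = 12.1 - 5*log10(344.0) + 5 = 4.4172

4.4172


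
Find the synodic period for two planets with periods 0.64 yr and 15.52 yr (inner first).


1/P_syn = |1/P1 - 1/P2| = |1/0.64 - 1/15.52| => P_syn = 0.6675

0.6675 years


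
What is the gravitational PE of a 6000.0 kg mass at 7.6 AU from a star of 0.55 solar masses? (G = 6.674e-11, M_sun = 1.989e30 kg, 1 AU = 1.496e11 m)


M = 0.55 * 1.989e30 kg = 1.09395e+30 kg; r = 7.6 AU * 1.496e11 m/AU = 1.13696e+12 m. U = -GM*m/r = -(6.674e-11 * 1.09395e+30 * 6000.0) / 1.13696e+12 = -3.853e+11

-3.853e+11 J


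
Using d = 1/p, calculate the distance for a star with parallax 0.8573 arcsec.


d = 1/p = 1/0.8573 = 1.1665

1.1665 pc


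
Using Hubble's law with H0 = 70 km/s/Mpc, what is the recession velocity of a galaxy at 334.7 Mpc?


v = H0 * d = 70 * 334.7 = 23429.0

23429.0 km/s


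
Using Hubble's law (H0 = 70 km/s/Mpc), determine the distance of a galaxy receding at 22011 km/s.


d = v / H0 = 22011 / 70 = 314.4429

314.4429 Mpc


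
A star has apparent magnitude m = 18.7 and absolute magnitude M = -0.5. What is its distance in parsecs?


d = 10^((m - M + 5)/5) = 10^((18.7 - -0.5 + 5)/5) = 69183.0971

69183.0971 pc


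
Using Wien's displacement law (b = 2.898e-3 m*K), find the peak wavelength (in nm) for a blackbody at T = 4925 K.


lam_max = b / T = 2.898e-3 / 4925 = 5.884e-07 m = 588.4264 nm

588.4264 nm


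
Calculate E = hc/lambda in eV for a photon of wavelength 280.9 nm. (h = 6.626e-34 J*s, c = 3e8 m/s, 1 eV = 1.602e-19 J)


E = hc/lambda = 6.626e-34 * 3e8 / 2.809e-07 = 7.077e-19 J = 4.4173 eV

4.4173 eV


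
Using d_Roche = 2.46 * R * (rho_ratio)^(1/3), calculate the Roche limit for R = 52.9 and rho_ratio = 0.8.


d_Roche = 2.46 * 52.9 * 0.8^(1/3) = 120.8057

120.8057


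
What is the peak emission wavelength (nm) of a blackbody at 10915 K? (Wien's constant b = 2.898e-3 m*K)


lam_max = b / T = 2.898e-3 / 10915 = 2.655e-07 m = 265.5062 nm

265.5062 nm


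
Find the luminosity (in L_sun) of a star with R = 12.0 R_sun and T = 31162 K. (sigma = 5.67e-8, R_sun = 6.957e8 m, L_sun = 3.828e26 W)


R = 12.0 * 6.957e8 m = 8.3484e+09 m. L = 4*pi*R^2*sigma*T^4 = 4*pi*(8.3484e+09)^2 * 5.67e-8 * 31162^4 = 4.682747219e+31 W. L/L_sun = 4.682747219e+31 / 3.828e26 = 122328.8197

122328.8197 L_sun


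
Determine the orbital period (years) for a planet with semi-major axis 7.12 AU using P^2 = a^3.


P = a^(3/2) = 7.12^1.5 = 18.9985

18.9985 years


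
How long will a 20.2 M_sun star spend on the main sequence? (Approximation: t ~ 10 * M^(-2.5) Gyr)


t = 10 * M^(-2.5) = 10 * 20.2^(-2.5) = 0.0055

0.0055 Gyr


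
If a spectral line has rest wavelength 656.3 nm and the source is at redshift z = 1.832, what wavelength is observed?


lam_obs = lam_emit * (1 + z) = 656.3 * (1 + 1.832) = 1858.6416

1858.6416 nm


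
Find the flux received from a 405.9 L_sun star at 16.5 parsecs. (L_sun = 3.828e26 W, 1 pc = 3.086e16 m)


F = L / (4*pi*d^2) = 1.554e+29 / (4*pi*(5.092e+17)^2) = 4.769e-08

4.769e-08 W/m^2


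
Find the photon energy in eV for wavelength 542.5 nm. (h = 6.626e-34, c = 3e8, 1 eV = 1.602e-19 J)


E = hc/lambda = 6.626e-34 * 3e8 / 5.425e-07 = 3.664e-19 J = 2.2872 eV

2.2872 eV


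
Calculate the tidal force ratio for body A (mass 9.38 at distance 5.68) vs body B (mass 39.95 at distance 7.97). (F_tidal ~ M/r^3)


Ratio = (M1/r1^3) / (M2/r2^3) = (9.38/5.68^3) / (39.95/7.97^3) = 0.6487

0.6487


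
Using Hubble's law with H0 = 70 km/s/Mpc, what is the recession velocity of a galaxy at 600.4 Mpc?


v = H0 * d = 70 * 600.4 = 42028.0

42028.0 km/s


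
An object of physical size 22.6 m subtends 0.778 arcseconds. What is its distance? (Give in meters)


D = size / theta_rad, theta_rad = 0.778 * pi/(180*3600) = 3.772e-06, D = 5.992e+06

5.992e+06 m


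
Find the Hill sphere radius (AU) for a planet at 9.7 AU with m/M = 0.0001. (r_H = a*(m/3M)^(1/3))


r_H = a * (m/3M)^(1/3) = 9.7 * (0.0001/3)^(1/3) = 0.3122

0.3122 AU


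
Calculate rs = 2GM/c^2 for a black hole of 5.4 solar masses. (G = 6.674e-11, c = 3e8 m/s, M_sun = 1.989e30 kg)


M = 5.4 * 1.989e30 kg = 1.07406e+31 kg. rs = 2GM/c^2 = 2 * 6.674e-11 * 1.07406e+31 / (3e8)^2 = 15929.5032

15929.5032 m


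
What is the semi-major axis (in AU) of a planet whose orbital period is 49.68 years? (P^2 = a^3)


a = P^(2/3) = 49.68^(2/3) = 13.5141

13.5141 AU


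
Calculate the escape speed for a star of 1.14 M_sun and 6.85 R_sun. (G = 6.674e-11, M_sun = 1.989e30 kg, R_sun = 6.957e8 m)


M = 1.14 * 1.989e30 kg = 2.26746e+30 kg; R = 6.85 * 6.957e8 m = 4.765545e+09 m. v_esc = sqrt(2GM/R) = sqrt(2 * 6.674e-11 * 2.26746e+30 / 4.765545e+09) = 252012.2366

252012.2366 m/s


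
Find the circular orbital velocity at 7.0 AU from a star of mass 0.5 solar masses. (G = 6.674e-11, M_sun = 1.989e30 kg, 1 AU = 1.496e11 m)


v = sqrt(GM/r) = sqrt(6.674e-11 * 9.945e+29 / 1.047e+12) = 7961.2393

7961.2393 m/s


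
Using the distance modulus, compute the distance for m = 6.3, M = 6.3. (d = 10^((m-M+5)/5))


d = 10^((m - M + 5)/5) = 10^((6.3 - 6.3 + 5)/5) = 10.0

10.0 pc


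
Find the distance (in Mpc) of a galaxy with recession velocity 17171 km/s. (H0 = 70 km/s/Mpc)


d = v / H0 = 17171 / 70 = 245.3

245.3 Mpc


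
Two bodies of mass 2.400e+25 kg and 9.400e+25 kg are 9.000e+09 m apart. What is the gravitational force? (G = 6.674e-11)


F = G*m1*m2/r^2 = 6.674e-11 * 2.400e+25 * 9.400e+25 / (9.000e+09)^2 = 6.674e-11 * 2.256e+51 / 8.100e+19 = 1.859e+21

1.859e+21 N


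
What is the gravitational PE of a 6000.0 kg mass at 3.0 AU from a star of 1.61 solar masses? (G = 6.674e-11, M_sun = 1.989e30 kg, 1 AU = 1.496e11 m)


M = 1.61 * 1.989e30 kg = 3.20229e+30 kg; r = 3.0 AU * 1.496e11 m/AU = 4.488e+11 m. U = -GM*m/r = -(6.674e-11 * 3.20229e+30 * 6000.0) / 4.488e+11 = -2.857e+12

-2.857e+12 J


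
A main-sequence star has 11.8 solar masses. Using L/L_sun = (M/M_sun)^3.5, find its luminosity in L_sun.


L/L_sun = (M/M_sun)^3.5 = 11.8^3.5 = 5644.0003

5644.0003 L_sun


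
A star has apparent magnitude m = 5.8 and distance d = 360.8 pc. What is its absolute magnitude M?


M = m - 5*log10(d) + 5 = 5.8 - 5*log10(360.8) + 5 = -1.9863

-1.9863


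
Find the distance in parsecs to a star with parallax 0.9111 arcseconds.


d = 1/p = 1/0.9111 = 1.0976

1.0976 pc


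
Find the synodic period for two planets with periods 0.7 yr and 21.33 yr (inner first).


1/P_syn = |1/P1 - 1/P2| = |1/0.7 - 1/21.33| => P_syn = 0.7238

0.7238 years


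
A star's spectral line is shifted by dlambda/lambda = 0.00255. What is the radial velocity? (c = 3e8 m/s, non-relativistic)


v = (dlambda/lambda) * c = 0.00255 * 3e8 = 765000.0

765000.0 m/s


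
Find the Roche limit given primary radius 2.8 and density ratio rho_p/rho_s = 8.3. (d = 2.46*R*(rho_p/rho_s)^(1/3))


d_Roche = 2.46 * 2.8 * 8.3^(1/3) = 13.9461

13.9461


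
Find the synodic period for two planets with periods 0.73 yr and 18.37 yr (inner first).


1/P_syn = |1/P1 - 1/P2| = |1/0.73 - 1/18.37| => P_syn = 0.7602

0.7602 years


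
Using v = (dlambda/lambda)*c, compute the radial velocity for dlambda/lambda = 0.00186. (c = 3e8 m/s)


v = (dlambda/lambda) * c = 0.00186 * 3e8 = 558000.0

558000.0 m/s


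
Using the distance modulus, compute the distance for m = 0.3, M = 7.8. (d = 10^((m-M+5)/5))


d = 10^((m - M + 5)/5) = 10^((0.3 - 7.8 + 5)/5) = 0.3162

0.3162 pc


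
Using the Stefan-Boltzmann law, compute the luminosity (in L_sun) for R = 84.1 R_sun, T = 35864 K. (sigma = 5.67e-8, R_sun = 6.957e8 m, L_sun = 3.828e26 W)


R = 84.1 * 6.957e8 m = 5.850837e+10 m. L = 4*pi*R^2*sigma*T^4 = 4*pi*(5.850837e+10)^2 * 5.67e-8 * 35864^4 = 4.035188476e+33 W. L/L_sun = 4.035188476e+33 / 3.828e26 = 1.054e+07

1.054e+07 L_sun


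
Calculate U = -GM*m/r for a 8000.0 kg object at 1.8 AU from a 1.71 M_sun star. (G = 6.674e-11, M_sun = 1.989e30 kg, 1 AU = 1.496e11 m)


M = 1.71 * 1.989e30 kg = 3.40119e+30 kg; r = 1.8 AU * 1.496e11 m/AU = 2.6928e+11 m. U = -GM*m/r = -(6.674e-11 * 3.40119e+30 * 8000.0) / 2.6928e+11 = -6.744e+12

-6.744e+12 J


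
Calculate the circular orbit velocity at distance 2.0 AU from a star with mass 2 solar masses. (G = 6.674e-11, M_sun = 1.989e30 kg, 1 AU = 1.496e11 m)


v = sqrt(GM/r) = sqrt(6.674e-11 * 3.978e+30 / 2.992e+11) = 29788.2298

29788.2298 m/s


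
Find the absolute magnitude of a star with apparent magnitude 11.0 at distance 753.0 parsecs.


M = m - 5*log10(d) + 5 = 11.0 - 5*log10(753.0) + 5 = 1.616

1.616


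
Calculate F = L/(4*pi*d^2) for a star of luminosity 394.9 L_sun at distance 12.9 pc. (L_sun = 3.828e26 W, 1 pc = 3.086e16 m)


F = L / (4*pi*d^2) = 1.512e+29 / (4*pi*(3.981e+17)^2) = 7.591e-08

7.591e-08 W/m^2


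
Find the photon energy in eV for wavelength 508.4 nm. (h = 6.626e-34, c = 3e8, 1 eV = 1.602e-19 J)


E = hc/lambda = 6.626e-34 * 3e8 / 5.084e-07 = 3.910e-19 J = 2.4406 eV

2.4406 eV


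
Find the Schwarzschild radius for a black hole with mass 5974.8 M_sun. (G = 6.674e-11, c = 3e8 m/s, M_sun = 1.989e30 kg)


M = 5974.8 * 1.989e30 kg = 1.18838772e+34 kg. rs = 2GM/c^2 = 2 * 6.674e-11 * 1.18838772e+34 / (3e8)^2 = 1.763e+07

1.763e+07 m


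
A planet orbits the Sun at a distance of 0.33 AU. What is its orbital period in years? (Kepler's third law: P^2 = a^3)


P = a^(3/2) = 0.33^1.5 = 0.1896

0.1896 years


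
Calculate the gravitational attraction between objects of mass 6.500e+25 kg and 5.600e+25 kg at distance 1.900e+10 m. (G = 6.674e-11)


F = G*m1*m2/r^2 = 6.674e-11 * 6.500e+25 * 5.600e+25 / (1.900e+10)^2 = 6.674e-11 * 3.640e+51 / 3.610e+20 = 6.729e+20

6.729e+20 N


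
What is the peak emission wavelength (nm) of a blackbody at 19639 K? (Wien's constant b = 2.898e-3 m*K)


lam_max = b / T = 2.898e-3 / 19639 = 1.476e-07 m = 147.5635 nm

147.5635 nm


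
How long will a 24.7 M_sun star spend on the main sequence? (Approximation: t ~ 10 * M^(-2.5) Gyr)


t = 10 * M^(-2.5) = 10 * 24.7^(-2.5) = 0.0033

0.0033 Gyr


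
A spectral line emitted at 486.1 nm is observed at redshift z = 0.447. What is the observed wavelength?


lam_obs = lam_emit * (1 + z) = 486.1 * (1 + 0.447) = 703.3867

703.3867 nm


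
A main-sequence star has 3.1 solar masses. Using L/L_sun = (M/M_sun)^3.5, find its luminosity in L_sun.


L/L_sun = (M/M_sun)^3.5 = 3.1^3.5 = 52.4525

52.4525 L_sun


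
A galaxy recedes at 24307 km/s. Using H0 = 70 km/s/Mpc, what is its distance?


d = v / H0 = 24307 / 70 = 347.2429

347.2429 Mpc


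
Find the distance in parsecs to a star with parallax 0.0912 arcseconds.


d = 1/p = 1/0.0912 = 10.9649

10.9649 pc


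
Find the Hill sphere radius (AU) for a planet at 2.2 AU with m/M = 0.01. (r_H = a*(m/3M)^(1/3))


r_H = a * (m/3M)^(1/3) = 2.2 * (0.01/3)^(1/3) = 0.3286

0.3286 AU


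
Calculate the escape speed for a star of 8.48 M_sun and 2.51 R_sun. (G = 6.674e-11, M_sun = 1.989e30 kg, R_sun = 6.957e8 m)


M = 8.48 * 1.989e30 kg = 1.686672e+31 kg; R = 2.51 * 6.957e8 m = 1.746207e+09 m. v_esc = sqrt(2GM/R) = sqrt(2 * 6.674e-11 * 1.686672e+31 / 1.746207e+09) = 1.135e+06

1.135e+06 m/s


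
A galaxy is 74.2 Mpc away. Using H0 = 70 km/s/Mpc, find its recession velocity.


v = H0 * d = 70 * 74.2 = 5194.0

5194.0 km/s


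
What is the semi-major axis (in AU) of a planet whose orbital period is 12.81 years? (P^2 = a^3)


a = P^(2/3) = 12.81^(2/3) = 5.4748

5.4748 AU


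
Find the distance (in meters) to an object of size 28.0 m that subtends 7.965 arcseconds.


D = size / theta_rad, theta_rad = 7.965 * pi/(180*3600) = 3.862e-05, D = 725099.1306

725099.1306 m


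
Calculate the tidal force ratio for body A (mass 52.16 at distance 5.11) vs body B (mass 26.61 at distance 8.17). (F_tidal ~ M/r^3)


Ratio = (M1/r1^3) / (M2/r2^3) = (52.16/5.11^3) / (26.61/8.17^3) = 8.0112

8.0112


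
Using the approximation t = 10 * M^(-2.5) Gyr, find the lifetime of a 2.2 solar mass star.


t = 10 * M^(-2.5) = 10 * 2.2^(-2.5) = 1.393

1.393 Gyr


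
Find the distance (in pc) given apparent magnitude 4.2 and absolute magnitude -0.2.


d = 10^((m - M + 5)/5) = 10^((4.2 - -0.2 + 5)/5) = 75.8578

75.8578 pc


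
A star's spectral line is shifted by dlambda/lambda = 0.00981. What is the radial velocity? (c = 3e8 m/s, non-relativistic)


v = (dlambda/lambda) * c = 0.00981 * 3e8 = 2.943e+06

2.943e+06 m/s


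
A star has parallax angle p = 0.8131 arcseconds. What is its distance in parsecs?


d = 1/p = 1/0.8131 = 1.2299

1.2299 pc


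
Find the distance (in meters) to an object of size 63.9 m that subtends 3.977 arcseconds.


D = size / theta_rad, theta_rad = 3.977 * pi/(180*3600) = 1.928e-05, D = 3.314e+06

3.314e+06 m


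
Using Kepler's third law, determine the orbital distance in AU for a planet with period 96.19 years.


a = P^(2/3) = 96.19^(2/3) = 20.9936

20.9936 AU


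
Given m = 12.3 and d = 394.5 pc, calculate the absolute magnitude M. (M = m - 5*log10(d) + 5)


M = m - 5*log10(d) + 5 = 12.3 - 5*log10(394.5) + 5 = 4.3198

4.3198


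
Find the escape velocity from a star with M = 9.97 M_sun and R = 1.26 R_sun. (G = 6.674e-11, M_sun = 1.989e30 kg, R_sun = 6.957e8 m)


M = 9.97 * 1.989e30 kg = 1.983033e+31 kg; R = 1.26 * 6.957e8 m = 8.76582e+08 m. v_esc = sqrt(2GM/R) = sqrt(2 * 6.674e-11 * 1.983033e+31 / 8.76582e+08) = 1.738e+06

1.738e+06 m/s


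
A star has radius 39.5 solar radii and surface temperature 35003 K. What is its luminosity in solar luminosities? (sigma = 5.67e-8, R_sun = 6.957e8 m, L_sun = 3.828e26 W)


R = 39.5 * 6.957e8 m = 2.748015e+10 m. L = 4*pi*R^2*sigma*T^4 = 4*pi*(2.748015e+10)^2 * 5.67e-8 * 35003^4 = 8.077039242e+32 W. L/L_sun = 8.077039242e+32 / 3.828e26 = 2.110e+06

2.110e+06 L_sun


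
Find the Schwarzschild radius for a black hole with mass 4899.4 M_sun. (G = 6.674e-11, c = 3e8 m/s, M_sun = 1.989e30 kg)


M = 4899.4 * 1.989e30 kg = 9.7449066e+33 kg. rs = 2GM/c^2 = 2 * 6.674e-11 * 9.7449066e+33 / (3e8)^2 = 1.445e+07

1.445e+07 m


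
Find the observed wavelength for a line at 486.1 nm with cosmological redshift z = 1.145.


lam_obs = lam_emit * (1 + z) = 486.1 * (1 + 1.145) = 1042.6845

1042.6845 nm


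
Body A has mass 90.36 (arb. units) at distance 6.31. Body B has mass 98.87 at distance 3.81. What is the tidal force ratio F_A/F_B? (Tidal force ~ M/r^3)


Ratio = (M1/r1^3) / (M2/r2^3) = (90.36/6.31^3) / (98.87/3.81^3) = 0.2012

0.2012


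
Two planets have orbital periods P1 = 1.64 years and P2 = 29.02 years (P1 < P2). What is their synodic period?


1/P_syn = |1/P1 - 1/P2| = |1/1.64 - 1/29.02| => P_syn = 1.7382

1.7382 years


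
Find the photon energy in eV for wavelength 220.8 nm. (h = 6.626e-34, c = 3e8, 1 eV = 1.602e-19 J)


E = hc/lambda = 6.626e-34 * 3e8 / 2.208e-07 = 9.003e-19 J = 5.6197 eV

5.6197 eV


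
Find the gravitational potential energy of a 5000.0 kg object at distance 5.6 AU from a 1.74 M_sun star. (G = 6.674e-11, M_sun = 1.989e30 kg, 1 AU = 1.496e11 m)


M = 1.74 * 1.989e30 kg = 3.46086e+30 kg; r = 5.6 AU * 1.496e11 m/AU = 8.3776e+11 m. U = -GM*m/r = -(6.674e-11 * 3.46086e+30 * 5000.0) / 8.3776e+11 = -1.379e+12

-1.379e+12 J


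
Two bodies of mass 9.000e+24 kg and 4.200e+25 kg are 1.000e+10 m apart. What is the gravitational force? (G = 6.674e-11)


F = G*m1*m2/r^2 = 6.674e-11 * 9.000e+24 * 4.200e+25 / (1.000e+10)^2 = 6.674e-11 * 3.780e+50 / 1.000e+20 = 2.523e+20

2.523e+20 N


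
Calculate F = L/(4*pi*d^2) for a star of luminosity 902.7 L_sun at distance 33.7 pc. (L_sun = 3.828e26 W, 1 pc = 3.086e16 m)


F = L / (4*pi*d^2) = 3.456e+29 / (4*pi*(1.040e+18)^2) = 2.542e-08

2.542e-08 W/m^2


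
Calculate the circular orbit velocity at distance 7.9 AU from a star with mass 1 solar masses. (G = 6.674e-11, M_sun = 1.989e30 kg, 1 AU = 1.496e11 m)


v = sqrt(GM/r) = sqrt(6.674e-11 * 1.989e+30 / 1.182e+12) = 10598.1766

10598.1766 m/s


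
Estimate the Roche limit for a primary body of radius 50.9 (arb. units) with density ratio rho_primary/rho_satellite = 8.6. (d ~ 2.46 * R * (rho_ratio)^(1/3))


d_Roche = 2.46 * 50.9 * 8.6^(1/3) = 256.5384

256.5384


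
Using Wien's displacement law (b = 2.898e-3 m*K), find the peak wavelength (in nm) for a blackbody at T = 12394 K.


lam_max = b / T = 2.898e-3 / 12394 = 2.338e-07 m = 233.8228 nm

233.8228 nm


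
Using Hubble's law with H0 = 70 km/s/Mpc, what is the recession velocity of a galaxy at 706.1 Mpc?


v = H0 * d = 70 * 706.1 = 49427.0

49427.0 km/s


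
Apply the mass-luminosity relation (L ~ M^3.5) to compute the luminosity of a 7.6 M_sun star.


L/L_sun = (M/M_sun)^3.5 = 7.6^3.5 = 1210.1733

1210.1733 L_sun


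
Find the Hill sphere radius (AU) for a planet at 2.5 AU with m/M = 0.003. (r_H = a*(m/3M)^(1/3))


r_H = a * (m/3M)^(1/3) = 2.5 * (0.003/3)^(1/3) = 0.25

0.25 AU


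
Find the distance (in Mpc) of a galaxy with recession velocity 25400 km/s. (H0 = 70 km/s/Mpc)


d = v / H0 = 25400 / 70 = 362.8571

362.8571 Mpc


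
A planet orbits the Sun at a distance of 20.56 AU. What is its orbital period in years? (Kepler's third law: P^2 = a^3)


P = a^(3/2) = 20.56^1.5 = 93.2255

93.2255 years


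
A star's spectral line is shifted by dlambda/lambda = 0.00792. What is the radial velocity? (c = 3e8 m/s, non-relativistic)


v = (dlambda/lambda) * c = 0.00792 * 3e8 = 2.376e+06

2.376e+06 m/s


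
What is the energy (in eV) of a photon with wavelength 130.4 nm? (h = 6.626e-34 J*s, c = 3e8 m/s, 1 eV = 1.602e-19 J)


E = hc/lambda = 6.626e-34 * 3e8 / 1.304e-07 = 1.524e-18 J = 9.5155 eV

9.5155 eV


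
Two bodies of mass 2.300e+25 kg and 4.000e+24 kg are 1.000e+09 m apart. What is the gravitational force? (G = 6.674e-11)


F = G*m1*m2/r^2 = 6.674e-11 * 2.300e+25 * 4.000e+24 / (1.000e+09)^2 = 6.674e-11 * 9.200e+49 / 1.000e+18 = 6.140e+21

6.140e+21 N


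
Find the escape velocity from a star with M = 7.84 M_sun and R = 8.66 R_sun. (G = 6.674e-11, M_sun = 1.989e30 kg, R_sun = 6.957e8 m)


M = 7.84 * 1.989e30 kg = 1.559376e+31 kg; R = 8.66 * 6.957e8 m = 6.024762e+09 m. v_esc = sqrt(2GM/R) = sqrt(2 * 6.674e-11 * 1.559376e+31 / 6.024762e+09) = 587778.3349

587778.3349 m/s


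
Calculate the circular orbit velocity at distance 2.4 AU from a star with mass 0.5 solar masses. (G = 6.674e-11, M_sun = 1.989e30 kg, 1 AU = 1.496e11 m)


v = sqrt(GM/r) = sqrt(6.674e-11 * 9.945e+29 / 3.590e+11) = 13596.4045

13596.4045 m/s


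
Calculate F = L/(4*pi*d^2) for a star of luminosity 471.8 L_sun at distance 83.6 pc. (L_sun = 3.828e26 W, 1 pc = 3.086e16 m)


F = L / (4*pi*d^2) = 1.806e+29 / (4*pi*(2.580e+18)^2) = 2.159e-09

2.159e-09 W/m^2


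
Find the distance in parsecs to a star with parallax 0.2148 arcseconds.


d = 1/p = 1/0.2148 = 4.6555

4.6555 pc


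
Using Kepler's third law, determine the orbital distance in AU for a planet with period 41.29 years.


a = P^(2/3) = 41.29^(2/3) = 11.9462

11.9462 AU


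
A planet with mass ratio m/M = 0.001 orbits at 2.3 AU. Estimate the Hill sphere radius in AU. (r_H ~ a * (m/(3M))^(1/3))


r_H = a * (m/3M)^(1/3) = 2.3 * (0.001/3)^(1/3) = 0.1595

0.1595 AU


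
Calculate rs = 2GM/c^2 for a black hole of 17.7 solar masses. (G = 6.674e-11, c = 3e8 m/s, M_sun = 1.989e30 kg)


M = 17.7 * 1.989e30 kg = 3.52053e+31 kg. rs = 2GM/c^2 = 2 * 6.674e-11 * 3.52053e+31 / (3e8)^2 = 52213.3716

52213.3716 m


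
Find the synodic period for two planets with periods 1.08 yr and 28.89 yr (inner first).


1/P_syn = |1/P1 - 1/P2| = |1/1.08 - 1/28.89| => P_syn = 1.1219

1.1219 years


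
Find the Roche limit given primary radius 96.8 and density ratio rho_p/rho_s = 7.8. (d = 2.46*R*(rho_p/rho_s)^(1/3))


d_Roche = 2.46 * 96.8 * 7.8^(1/3) = 472.2537

472.2537


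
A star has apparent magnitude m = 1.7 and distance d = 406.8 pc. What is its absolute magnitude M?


M = m - 5*log10(d) + 5 = 1.7 - 5*log10(406.8) + 5 = -6.3469

-6.3469


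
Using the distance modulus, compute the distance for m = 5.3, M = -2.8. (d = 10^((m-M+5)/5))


d = 10^((m - M + 5)/5) = 10^((5.3 - -2.8 + 5)/5) = 416.8694

416.8694 pc


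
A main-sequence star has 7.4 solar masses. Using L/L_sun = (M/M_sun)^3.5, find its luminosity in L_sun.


L/L_sun = (M/M_sun)^3.5 = 7.4^3.5 = 1102.3285

1102.3285 L_sun


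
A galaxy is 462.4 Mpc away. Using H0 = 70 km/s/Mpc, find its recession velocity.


v = H0 * d = 70 * 462.4 = 32368.0

32368.0 km/s


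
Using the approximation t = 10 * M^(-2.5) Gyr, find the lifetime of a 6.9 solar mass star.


t = 10 * M^(-2.5) = 10 * 6.9^(-2.5) = 0.08

0.08 Gyr


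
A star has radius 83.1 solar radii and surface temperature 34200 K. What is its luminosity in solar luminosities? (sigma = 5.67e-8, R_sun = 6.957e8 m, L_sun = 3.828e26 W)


R = 83.1 * 6.957e8 m = 5.781267e+10 m. L = 4*pi*R^2*sigma*T^4 = 4*pi*(5.781267e+10)^2 * 5.67e-8 * 34200^4 = 3.257942397e+33 W. L/L_sun = 3.257942397e+33 / 3.828e26 = 8.511e+06

8.511e+06 L_sun


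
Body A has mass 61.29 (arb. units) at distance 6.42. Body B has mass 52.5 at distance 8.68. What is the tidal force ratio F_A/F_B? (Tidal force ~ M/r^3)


Ratio = (M1/r1^3) / (M2/r2^3) = (61.29/6.42^3) / (52.5/8.68^3) = 2.8853

2.8853


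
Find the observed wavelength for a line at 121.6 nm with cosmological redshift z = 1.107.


lam_obs = lam_emit * (1 + z) = 121.6 * (1 + 1.107) = 256.2112

256.2112 nm


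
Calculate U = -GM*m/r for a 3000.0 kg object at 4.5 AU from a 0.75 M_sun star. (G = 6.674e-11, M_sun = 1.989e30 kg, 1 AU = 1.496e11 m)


M = 0.75 * 1.989e30 kg = 1.49175e+30 kg; r = 4.5 AU * 1.496e11 m/AU = 6.732e+11 m. U = -GM*m/r = -(6.674e-11 * 1.49175e+30 * 3000.0) / 6.732e+11 = -4.437e+11

-4.437e+11 J


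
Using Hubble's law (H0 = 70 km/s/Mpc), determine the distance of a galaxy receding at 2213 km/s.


d = v / H0 = 2213 / 70 = 31.6143

31.6143 Mpc


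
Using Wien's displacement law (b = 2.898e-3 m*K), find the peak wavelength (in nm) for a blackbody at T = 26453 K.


lam_max = b / T = 2.898e-3 / 26453 = 1.096e-07 m = 109.5528 nm

109.5528 nm


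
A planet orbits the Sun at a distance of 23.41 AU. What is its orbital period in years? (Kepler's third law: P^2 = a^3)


P = a^(3/2) = 23.41^1.5 = 113.2667

113.2667 years


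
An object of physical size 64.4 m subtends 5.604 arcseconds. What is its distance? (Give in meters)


D = size / theta_rad, theta_rad = 5.604 * pi/(180*3600) = 2.717e-05, D = 2.370e+06

2.370e+06 m


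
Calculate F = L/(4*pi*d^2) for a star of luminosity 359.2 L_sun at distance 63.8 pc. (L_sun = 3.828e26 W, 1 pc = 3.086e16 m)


F = L / (4*pi*d^2) = 1.375e+29 / (4*pi*(1.969e+18)^2) = 2.823e-09

2.823e-09 W/m^2


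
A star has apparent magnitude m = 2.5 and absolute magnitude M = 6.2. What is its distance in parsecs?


d = 10^((m - M + 5)/5) = 10^((2.5 - 6.2 + 5)/5) = 1.8197

1.8197 pc


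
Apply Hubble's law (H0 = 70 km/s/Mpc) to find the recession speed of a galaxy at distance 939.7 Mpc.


v = H0 * d = 70 * 939.7 = 65779.0

65779.0 km/s


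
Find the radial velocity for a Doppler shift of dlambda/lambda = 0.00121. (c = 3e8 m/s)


v = (dlambda/lambda) * c = 0.00121 * 3e8 = 363000.0

363000.0 m/s


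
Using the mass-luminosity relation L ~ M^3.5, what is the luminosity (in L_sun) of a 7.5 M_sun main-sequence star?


L/L_sun = (M/M_sun)^3.5 = 7.5^3.5 = 1155.3523

1155.3523 L_sun


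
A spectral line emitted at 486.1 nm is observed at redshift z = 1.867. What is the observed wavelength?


lam_obs = lam_emit * (1 + z) = 486.1 * (1 + 1.867) = 1393.6487

1393.6487 nm


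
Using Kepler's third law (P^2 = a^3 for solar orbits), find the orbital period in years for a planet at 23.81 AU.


P = a^(3/2) = 23.81^1.5 = 116.1821

116.1821 years


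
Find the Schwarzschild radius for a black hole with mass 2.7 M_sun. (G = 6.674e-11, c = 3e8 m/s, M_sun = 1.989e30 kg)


M = 2.7 * 1.989e30 kg = 5.3703e+30 kg. rs = 2GM/c^2 = 2 * 6.674e-11 * 5.3703e+30 / (3e8)^2 = 7964.7516

7964.7516 m


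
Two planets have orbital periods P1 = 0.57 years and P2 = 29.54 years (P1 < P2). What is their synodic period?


1/P_syn = |1/P1 - 1/P2| = |1/0.57 - 1/29.54| => P_syn = 0.5812

0.5812 years


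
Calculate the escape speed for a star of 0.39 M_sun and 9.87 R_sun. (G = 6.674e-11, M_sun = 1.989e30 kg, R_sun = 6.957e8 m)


M = 0.39 * 1.989e30 kg = 7.7571e+29 kg; R = 9.87 * 6.957e8 m = 6.866559e+09 m. v_esc = sqrt(2GM/R) = sqrt(2 * 6.674e-11 * 7.7571e+29 / 6.866559e+09) = 122797.1298

122797.1298 m/s


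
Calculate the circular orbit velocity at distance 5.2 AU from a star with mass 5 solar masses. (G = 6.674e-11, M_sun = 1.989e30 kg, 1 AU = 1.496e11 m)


v = sqrt(GM/r) = sqrt(6.674e-11 * 9.945e+30 / 7.779e+11) = 29209.7625

29209.7625 m/s


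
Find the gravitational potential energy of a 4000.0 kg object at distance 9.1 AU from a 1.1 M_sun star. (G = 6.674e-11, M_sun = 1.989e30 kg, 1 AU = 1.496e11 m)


M = 1.1 * 1.989e30 kg = 2.1879e+30 kg; r = 9.1 AU * 1.496e11 m/AU = 1.36136e+12 m. U = -GM*m/r = -(6.674e-11 * 2.1879e+30 * 4000.0) / 1.36136e+12 = -4.290e+11

-4.290e+11 J


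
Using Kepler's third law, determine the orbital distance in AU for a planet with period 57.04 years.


a = P^(2/3) = 57.04^(2/3) = 14.8179

14.8179 AU


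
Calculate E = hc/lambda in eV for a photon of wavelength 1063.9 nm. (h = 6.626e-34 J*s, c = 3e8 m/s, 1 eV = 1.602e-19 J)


E = hc/lambda = 6.626e-34 * 3e8 / 1.064e-06 = 1.868e-19 J = 1.1663 eV

1.1663 eV


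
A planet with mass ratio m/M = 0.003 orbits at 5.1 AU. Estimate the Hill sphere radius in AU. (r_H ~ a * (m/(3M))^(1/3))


r_H = a * (m/3M)^(1/3) = 5.1 * (0.003/3)^(1/3) = 0.51

0.51 AU
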